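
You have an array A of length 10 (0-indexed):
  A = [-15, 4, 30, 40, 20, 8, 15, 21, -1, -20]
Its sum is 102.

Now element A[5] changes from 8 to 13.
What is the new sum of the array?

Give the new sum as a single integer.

Old value at index 5: 8
New value at index 5: 13
Delta = 13 - 8 = 5
New sum = old_sum + delta = 102 + (5) = 107

Answer: 107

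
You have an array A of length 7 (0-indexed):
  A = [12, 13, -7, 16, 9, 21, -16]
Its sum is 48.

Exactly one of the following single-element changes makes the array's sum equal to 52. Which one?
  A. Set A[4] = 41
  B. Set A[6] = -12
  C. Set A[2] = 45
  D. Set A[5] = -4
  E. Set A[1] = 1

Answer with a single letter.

Answer: B

Derivation:
Option A: A[4] 9->41, delta=32, new_sum=48+(32)=80
Option B: A[6] -16->-12, delta=4, new_sum=48+(4)=52 <-- matches target
Option C: A[2] -7->45, delta=52, new_sum=48+(52)=100
Option D: A[5] 21->-4, delta=-25, new_sum=48+(-25)=23
Option E: A[1] 13->1, delta=-12, new_sum=48+(-12)=36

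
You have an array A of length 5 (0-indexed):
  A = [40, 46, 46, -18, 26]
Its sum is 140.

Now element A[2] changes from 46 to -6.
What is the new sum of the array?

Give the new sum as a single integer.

Old value at index 2: 46
New value at index 2: -6
Delta = -6 - 46 = -52
New sum = old_sum + delta = 140 + (-52) = 88

Answer: 88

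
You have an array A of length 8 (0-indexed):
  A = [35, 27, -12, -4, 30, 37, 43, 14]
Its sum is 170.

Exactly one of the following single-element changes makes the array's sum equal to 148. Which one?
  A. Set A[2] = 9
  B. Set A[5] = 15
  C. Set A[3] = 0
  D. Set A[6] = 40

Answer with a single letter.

Option A: A[2] -12->9, delta=21, new_sum=170+(21)=191
Option B: A[5] 37->15, delta=-22, new_sum=170+(-22)=148 <-- matches target
Option C: A[3] -4->0, delta=4, new_sum=170+(4)=174
Option D: A[6] 43->40, delta=-3, new_sum=170+(-3)=167

Answer: B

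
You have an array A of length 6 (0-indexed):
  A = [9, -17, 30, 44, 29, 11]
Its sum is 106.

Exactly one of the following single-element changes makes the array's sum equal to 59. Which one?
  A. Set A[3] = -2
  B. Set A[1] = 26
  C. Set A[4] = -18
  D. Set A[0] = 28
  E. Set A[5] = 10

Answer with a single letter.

Option A: A[3] 44->-2, delta=-46, new_sum=106+(-46)=60
Option B: A[1] -17->26, delta=43, new_sum=106+(43)=149
Option C: A[4] 29->-18, delta=-47, new_sum=106+(-47)=59 <-- matches target
Option D: A[0] 9->28, delta=19, new_sum=106+(19)=125
Option E: A[5] 11->10, delta=-1, new_sum=106+(-1)=105

Answer: C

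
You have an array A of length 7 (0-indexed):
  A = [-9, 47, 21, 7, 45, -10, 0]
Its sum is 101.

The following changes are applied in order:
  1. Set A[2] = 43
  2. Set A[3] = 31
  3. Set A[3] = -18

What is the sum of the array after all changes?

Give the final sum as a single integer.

Initial sum: 101
Change 1: A[2] 21 -> 43, delta = 22, sum = 123
Change 2: A[3] 7 -> 31, delta = 24, sum = 147
Change 3: A[3] 31 -> -18, delta = -49, sum = 98

Answer: 98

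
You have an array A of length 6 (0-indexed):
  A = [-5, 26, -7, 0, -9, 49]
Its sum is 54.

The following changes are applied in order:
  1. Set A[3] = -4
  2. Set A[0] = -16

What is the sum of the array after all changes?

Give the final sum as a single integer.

Initial sum: 54
Change 1: A[3] 0 -> -4, delta = -4, sum = 50
Change 2: A[0] -5 -> -16, delta = -11, sum = 39

Answer: 39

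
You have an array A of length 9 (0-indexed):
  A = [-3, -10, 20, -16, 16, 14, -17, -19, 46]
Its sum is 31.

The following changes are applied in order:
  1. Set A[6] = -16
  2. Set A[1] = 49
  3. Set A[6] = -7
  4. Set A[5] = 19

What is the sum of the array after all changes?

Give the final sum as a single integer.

Answer: 105

Derivation:
Initial sum: 31
Change 1: A[6] -17 -> -16, delta = 1, sum = 32
Change 2: A[1] -10 -> 49, delta = 59, sum = 91
Change 3: A[6] -16 -> -7, delta = 9, sum = 100
Change 4: A[5] 14 -> 19, delta = 5, sum = 105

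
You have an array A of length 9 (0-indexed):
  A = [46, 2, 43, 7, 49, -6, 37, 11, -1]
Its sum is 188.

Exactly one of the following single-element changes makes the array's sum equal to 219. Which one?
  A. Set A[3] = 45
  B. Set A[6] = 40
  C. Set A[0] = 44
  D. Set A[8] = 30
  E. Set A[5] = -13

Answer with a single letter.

Option A: A[3] 7->45, delta=38, new_sum=188+(38)=226
Option B: A[6] 37->40, delta=3, new_sum=188+(3)=191
Option C: A[0] 46->44, delta=-2, new_sum=188+(-2)=186
Option D: A[8] -1->30, delta=31, new_sum=188+(31)=219 <-- matches target
Option E: A[5] -6->-13, delta=-7, new_sum=188+(-7)=181

Answer: D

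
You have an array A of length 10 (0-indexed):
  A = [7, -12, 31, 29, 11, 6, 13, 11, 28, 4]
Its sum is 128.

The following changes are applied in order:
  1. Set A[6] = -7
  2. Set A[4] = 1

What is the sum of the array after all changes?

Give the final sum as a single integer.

Initial sum: 128
Change 1: A[6] 13 -> -7, delta = -20, sum = 108
Change 2: A[4] 11 -> 1, delta = -10, sum = 98

Answer: 98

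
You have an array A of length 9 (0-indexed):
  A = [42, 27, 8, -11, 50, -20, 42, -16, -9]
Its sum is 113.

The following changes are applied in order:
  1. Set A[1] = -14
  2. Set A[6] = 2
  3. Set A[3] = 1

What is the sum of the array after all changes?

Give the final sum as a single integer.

Initial sum: 113
Change 1: A[1] 27 -> -14, delta = -41, sum = 72
Change 2: A[6] 42 -> 2, delta = -40, sum = 32
Change 3: A[3] -11 -> 1, delta = 12, sum = 44

Answer: 44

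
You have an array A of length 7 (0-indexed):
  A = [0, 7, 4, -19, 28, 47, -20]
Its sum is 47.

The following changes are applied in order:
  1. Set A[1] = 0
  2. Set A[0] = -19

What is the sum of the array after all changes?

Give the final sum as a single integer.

Answer: 21

Derivation:
Initial sum: 47
Change 1: A[1] 7 -> 0, delta = -7, sum = 40
Change 2: A[0] 0 -> -19, delta = -19, sum = 21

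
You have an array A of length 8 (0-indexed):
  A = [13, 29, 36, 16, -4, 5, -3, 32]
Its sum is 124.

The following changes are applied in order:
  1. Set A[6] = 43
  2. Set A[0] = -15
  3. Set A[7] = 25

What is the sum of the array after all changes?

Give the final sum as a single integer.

Initial sum: 124
Change 1: A[6] -3 -> 43, delta = 46, sum = 170
Change 2: A[0] 13 -> -15, delta = -28, sum = 142
Change 3: A[7] 32 -> 25, delta = -7, sum = 135

Answer: 135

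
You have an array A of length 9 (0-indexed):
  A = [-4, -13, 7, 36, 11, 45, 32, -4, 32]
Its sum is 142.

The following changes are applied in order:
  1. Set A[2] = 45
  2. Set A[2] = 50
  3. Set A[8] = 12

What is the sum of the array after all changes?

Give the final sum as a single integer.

Answer: 165

Derivation:
Initial sum: 142
Change 1: A[2] 7 -> 45, delta = 38, sum = 180
Change 2: A[2] 45 -> 50, delta = 5, sum = 185
Change 3: A[8] 32 -> 12, delta = -20, sum = 165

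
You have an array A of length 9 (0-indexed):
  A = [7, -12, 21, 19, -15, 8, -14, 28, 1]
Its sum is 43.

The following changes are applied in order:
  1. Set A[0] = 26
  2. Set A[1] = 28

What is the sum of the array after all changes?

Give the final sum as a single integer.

Initial sum: 43
Change 1: A[0] 7 -> 26, delta = 19, sum = 62
Change 2: A[1] -12 -> 28, delta = 40, sum = 102

Answer: 102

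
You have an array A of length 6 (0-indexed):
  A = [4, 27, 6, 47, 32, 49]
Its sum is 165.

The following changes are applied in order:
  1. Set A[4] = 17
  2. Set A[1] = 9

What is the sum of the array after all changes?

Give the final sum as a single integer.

Initial sum: 165
Change 1: A[4] 32 -> 17, delta = -15, sum = 150
Change 2: A[1] 27 -> 9, delta = -18, sum = 132

Answer: 132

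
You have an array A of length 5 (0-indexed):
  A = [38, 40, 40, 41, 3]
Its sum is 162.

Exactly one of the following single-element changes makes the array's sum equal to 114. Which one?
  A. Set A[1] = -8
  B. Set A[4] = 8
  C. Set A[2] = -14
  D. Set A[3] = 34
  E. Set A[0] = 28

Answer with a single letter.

Answer: A

Derivation:
Option A: A[1] 40->-8, delta=-48, new_sum=162+(-48)=114 <-- matches target
Option B: A[4] 3->8, delta=5, new_sum=162+(5)=167
Option C: A[2] 40->-14, delta=-54, new_sum=162+(-54)=108
Option D: A[3] 41->34, delta=-7, new_sum=162+(-7)=155
Option E: A[0] 38->28, delta=-10, new_sum=162+(-10)=152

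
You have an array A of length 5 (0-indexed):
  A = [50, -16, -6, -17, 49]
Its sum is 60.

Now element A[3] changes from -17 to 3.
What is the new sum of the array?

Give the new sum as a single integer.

Old value at index 3: -17
New value at index 3: 3
Delta = 3 - -17 = 20
New sum = old_sum + delta = 60 + (20) = 80

Answer: 80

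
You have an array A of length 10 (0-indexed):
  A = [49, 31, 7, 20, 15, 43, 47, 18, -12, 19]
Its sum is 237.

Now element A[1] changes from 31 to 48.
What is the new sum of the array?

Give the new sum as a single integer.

Old value at index 1: 31
New value at index 1: 48
Delta = 48 - 31 = 17
New sum = old_sum + delta = 237 + (17) = 254

Answer: 254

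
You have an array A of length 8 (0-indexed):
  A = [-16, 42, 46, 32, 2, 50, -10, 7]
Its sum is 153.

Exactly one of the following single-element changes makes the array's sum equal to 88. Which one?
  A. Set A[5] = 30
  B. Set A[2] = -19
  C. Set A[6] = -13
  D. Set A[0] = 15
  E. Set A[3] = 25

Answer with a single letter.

Option A: A[5] 50->30, delta=-20, new_sum=153+(-20)=133
Option B: A[2] 46->-19, delta=-65, new_sum=153+(-65)=88 <-- matches target
Option C: A[6] -10->-13, delta=-3, new_sum=153+(-3)=150
Option D: A[0] -16->15, delta=31, new_sum=153+(31)=184
Option E: A[3] 32->25, delta=-7, new_sum=153+(-7)=146

Answer: B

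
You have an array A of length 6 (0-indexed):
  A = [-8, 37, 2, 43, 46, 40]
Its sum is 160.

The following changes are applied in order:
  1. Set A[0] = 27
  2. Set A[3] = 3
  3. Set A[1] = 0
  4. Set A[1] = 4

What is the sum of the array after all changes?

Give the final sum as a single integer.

Initial sum: 160
Change 1: A[0] -8 -> 27, delta = 35, sum = 195
Change 2: A[3] 43 -> 3, delta = -40, sum = 155
Change 3: A[1] 37 -> 0, delta = -37, sum = 118
Change 4: A[1] 0 -> 4, delta = 4, sum = 122

Answer: 122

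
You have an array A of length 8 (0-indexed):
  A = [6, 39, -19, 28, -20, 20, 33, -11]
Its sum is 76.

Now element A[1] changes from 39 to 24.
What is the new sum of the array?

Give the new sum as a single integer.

Old value at index 1: 39
New value at index 1: 24
Delta = 24 - 39 = -15
New sum = old_sum + delta = 76 + (-15) = 61

Answer: 61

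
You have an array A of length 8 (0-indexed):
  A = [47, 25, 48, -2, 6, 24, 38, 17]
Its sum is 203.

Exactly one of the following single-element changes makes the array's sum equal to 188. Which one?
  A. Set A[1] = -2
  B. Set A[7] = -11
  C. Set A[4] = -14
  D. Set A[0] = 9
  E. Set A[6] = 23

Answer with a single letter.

Answer: E

Derivation:
Option A: A[1] 25->-2, delta=-27, new_sum=203+(-27)=176
Option B: A[7] 17->-11, delta=-28, new_sum=203+(-28)=175
Option C: A[4] 6->-14, delta=-20, new_sum=203+(-20)=183
Option D: A[0] 47->9, delta=-38, new_sum=203+(-38)=165
Option E: A[6] 38->23, delta=-15, new_sum=203+(-15)=188 <-- matches target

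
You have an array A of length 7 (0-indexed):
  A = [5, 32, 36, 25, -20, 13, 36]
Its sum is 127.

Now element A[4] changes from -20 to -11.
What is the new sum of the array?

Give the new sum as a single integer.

Answer: 136

Derivation:
Old value at index 4: -20
New value at index 4: -11
Delta = -11 - -20 = 9
New sum = old_sum + delta = 127 + (9) = 136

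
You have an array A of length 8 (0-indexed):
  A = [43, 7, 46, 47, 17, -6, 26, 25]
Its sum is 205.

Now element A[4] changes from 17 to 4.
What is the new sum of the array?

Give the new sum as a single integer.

Answer: 192

Derivation:
Old value at index 4: 17
New value at index 4: 4
Delta = 4 - 17 = -13
New sum = old_sum + delta = 205 + (-13) = 192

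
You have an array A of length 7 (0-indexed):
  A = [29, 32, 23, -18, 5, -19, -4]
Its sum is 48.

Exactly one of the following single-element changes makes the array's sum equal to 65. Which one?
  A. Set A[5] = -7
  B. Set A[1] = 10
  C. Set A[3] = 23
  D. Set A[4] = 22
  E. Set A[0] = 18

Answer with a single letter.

Option A: A[5] -19->-7, delta=12, new_sum=48+(12)=60
Option B: A[1] 32->10, delta=-22, new_sum=48+(-22)=26
Option C: A[3] -18->23, delta=41, new_sum=48+(41)=89
Option D: A[4] 5->22, delta=17, new_sum=48+(17)=65 <-- matches target
Option E: A[0] 29->18, delta=-11, new_sum=48+(-11)=37

Answer: D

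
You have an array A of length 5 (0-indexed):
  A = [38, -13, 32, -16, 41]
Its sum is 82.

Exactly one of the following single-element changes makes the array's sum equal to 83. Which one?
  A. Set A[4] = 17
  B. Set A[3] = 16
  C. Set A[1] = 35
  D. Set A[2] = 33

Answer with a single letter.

Answer: D

Derivation:
Option A: A[4] 41->17, delta=-24, new_sum=82+(-24)=58
Option B: A[3] -16->16, delta=32, new_sum=82+(32)=114
Option C: A[1] -13->35, delta=48, new_sum=82+(48)=130
Option D: A[2] 32->33, delta=1, new_sum=82+(1)=83 <-- matches target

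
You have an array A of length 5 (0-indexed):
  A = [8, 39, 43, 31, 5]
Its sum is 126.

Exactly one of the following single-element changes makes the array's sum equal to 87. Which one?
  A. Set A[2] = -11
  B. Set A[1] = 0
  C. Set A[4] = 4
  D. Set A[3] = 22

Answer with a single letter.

Answer: B

Derivation:
Option A: A[2] 43->-11, delta=-54, new_sum=126+(-54)=72
Option B: A[1] 39->0, delta=-39, new_sum=126+(-39)=87 <-- matches target
Option C: A[4] 5->4, delta=-1, new_sum=126+(-1)=125
Option D: A[3] 31->22, delta=-9, new_sum=126+(-9)=117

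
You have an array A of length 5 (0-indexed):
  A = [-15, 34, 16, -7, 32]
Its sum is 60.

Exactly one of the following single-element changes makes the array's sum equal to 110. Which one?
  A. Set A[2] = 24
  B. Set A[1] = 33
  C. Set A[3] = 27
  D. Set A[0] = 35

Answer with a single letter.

Option A: A[2] 16->24, delta=8, new_sum=60+(8)=68
Option B: A[1] 34->33, delta=-1, new_sum=60+(-1)=59
Option C: A[3] -7->27, delta=34, new_sum=60+(34)=94
Option D: A[0] -15->35, delta=50, new_sum=60+(50)=110 <-- matches target

Answer: D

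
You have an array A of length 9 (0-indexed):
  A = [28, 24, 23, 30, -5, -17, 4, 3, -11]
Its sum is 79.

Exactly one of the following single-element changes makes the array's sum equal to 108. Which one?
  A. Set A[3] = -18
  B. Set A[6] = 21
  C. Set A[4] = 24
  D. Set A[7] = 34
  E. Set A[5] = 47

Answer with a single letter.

Option A: A[3] 30->-18, delta=-48, new_sum=79+(-48)=31
Option B: A[6] 4->21, delta=17, new_sum=79+(17)=96
Option C: A[4] -5->24, delta=29, new_sum=79+(29)=108 <-- matches target
Option D: A[7] 3->34, delta=31, new_sum=79+(31)=110
Option E: A[5] -17->47, delta=64, new_sum=79+(64)=143

Answer: C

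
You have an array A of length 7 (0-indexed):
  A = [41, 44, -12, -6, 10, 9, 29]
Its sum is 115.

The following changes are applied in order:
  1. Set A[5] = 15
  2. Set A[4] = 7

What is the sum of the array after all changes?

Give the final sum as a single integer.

Initial sum: 115
Change 1: A[5] 9 -> 15, delta = 6, sum = 121
Change 2: A[4] 10 -> 7, delta = -3, sum = 118

Answer: 118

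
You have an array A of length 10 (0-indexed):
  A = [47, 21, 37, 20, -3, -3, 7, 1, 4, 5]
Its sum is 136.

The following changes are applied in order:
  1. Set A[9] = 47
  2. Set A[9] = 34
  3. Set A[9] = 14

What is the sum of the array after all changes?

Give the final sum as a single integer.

Initial sum: 136
Change 1: A[9] 5 -> 47, delta = 42, sum = 178
Change 2: A[9] 47 -> 34, delta = -13, sum = 165
Change 3: A[9] 34 -> 14, delta = -20, sum = 145

Answer: 145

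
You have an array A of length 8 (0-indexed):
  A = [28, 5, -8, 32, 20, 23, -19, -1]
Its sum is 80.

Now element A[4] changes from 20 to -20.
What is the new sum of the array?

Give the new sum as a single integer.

Old value at index 4: 20
New value at index 4: -20
Delta = -20 - 20 = -40
New sum = old_sum + delta = 80 + (-40) = 40

Answer: 40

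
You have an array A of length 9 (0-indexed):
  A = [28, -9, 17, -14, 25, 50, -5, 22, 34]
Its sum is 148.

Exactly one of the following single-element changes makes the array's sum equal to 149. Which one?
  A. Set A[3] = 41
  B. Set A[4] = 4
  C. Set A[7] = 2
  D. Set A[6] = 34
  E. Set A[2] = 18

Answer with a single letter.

Answer: E

Derivation:
Option A: A[3] -14->41, delta=55, new_sum=148+(55)=203
Option B: A[4] 25->4, delta=-21, new_sum=148+(-21)=127
Option C: A[7] 22->2, delta=-20, new_sum=148+(-20)=128
Option D: A[6] -5->34, delta=39, new_sum=148+(39)=187
Option E: A[2] 17->18, delta=1, new_sum=148+(1)=149 <-- matches target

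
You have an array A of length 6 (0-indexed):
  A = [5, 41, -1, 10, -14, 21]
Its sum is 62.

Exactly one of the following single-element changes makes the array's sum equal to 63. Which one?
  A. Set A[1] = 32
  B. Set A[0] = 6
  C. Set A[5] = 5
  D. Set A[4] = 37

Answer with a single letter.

Answer: B

Derivation:
Option A: A[1] 41->32, delta=-9, new_sum=62+(-9)=53
Option B: A[0] 5->6, delta=1, new_sum=62+(1)=63 <-- matches target
Option C: A[5] 21->5, delta=-16, new_sum=62+(-16)=46
Option D: A[4] -14->37, delta=51, new_sum=62+(51)=113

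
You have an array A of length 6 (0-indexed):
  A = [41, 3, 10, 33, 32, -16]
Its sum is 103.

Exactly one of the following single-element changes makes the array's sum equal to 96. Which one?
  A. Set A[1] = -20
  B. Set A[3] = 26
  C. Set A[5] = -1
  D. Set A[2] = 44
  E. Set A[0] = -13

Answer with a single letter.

Option A: A[1] 3->-20, delta=-23, new_sum=103+(-23)=80
Option B: A[3] 33->26, delta=-7, new_sum=103+(-7)=96 <-- matches target
Option C: A[5] -16->-1, delta=15, new_sum=103+(15)=118
Option D: A[2] 10->44, delta=34, new_sum=103+(34)=137
Option E: A[0] 41->-13, delta=-54, new_sum=103+(-54)=49

Answer: B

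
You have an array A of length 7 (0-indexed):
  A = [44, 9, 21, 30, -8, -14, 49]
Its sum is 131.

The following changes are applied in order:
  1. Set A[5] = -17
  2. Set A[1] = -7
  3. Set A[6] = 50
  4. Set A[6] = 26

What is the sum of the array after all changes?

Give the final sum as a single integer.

Answer: 89

Derivation:
Initial sum: 131
Change 1: A[5] -14 -> -17, delta = -3, sum = 128
Change 2: A[1] 9 -> -7, delta = -16, sum = 112
Change 3: A[6] 49 -> 50, delta = 1, sum = 113
Change 4: A[6] 50 -> 26, delta = -24, sum = 89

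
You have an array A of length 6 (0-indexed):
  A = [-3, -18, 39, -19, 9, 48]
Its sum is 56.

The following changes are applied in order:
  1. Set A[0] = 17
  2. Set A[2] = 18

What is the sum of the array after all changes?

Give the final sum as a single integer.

Answer: 55

Derivation:
Initial sum: 56
Change 1: A[0] -3 -> 17, delta = 20, sum = 76
Change 2: A[2] 39 -> 18, delta = -21, sum = 55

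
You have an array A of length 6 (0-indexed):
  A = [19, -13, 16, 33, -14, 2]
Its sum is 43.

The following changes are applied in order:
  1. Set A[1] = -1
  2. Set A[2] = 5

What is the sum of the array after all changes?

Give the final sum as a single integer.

Answer: 44

Derivation:
Initial sum: 43
Change 1: A[1] -13 -> -1, delta = 12, sum = 55
Change 2: A[2] 16 -> 5, delta = -11, sum = 44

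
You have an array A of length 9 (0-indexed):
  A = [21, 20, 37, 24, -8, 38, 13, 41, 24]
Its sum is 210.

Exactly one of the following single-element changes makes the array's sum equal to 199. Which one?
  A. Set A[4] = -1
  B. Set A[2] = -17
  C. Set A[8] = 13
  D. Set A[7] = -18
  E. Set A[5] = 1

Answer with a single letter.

Answer: C

Derivation:
Option A: A[4] -8->-1, delta=7, new_sum=210+(7)=217
Option B: A[2] 37->-17, delta=-54, new_sum=210+(-54)=156
Option C: A[8] 24->13, delta=-11, new_sum=210+(-11)=199 <-- matches target
Option D: A[7] 41->-18, delta=-59, new_sum=210+(-59)=151
Option E: A[5] 38->1, delta=-37, new_sum=210+(-37)=173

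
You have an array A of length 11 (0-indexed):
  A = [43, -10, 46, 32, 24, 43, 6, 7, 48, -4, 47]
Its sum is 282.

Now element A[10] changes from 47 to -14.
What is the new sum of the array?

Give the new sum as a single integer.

Old value at index 10: 47
New value at index 10: -14
Delta = -14 - 47 = -61
New sum = old_sum + delta = 282 + (-61) = 221

Answer: 221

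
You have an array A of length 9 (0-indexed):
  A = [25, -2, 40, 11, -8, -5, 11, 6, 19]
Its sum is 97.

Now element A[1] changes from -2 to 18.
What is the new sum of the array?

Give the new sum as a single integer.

Answer: 117

Derivation:
Old value at index 1: -2
New value at index 1: 18
Delta = 18 - -2 = 20
New sum = old_sum + delta = 97 + (20) = 117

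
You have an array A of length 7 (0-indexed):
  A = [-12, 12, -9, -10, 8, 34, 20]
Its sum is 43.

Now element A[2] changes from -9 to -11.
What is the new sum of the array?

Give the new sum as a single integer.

Answer: 41

Derivation:
Old value at index 2: -9
New value at index 2: -11
Delta = -11 - -9 = -2
New sum = old_sum + delta = 43 + (-2) = 41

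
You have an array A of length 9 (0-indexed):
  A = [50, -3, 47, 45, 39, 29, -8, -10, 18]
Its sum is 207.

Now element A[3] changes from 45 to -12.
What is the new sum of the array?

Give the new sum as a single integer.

Old value at index 3: 45
New value at index 3: -12
Delta = -12 - 45 = -57
New sum = old_sum + delta = 207 + (-57) = 150

Answer: 150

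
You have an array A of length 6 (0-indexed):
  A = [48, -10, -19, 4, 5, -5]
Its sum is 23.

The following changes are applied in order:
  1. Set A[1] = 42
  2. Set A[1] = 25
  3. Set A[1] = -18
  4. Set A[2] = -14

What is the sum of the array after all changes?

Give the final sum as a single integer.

Initial sum: 23
Change 1: A[1] -10 -> 42, delta = 52, sum = 75
Change 2: A[1] 42 -> 25, delta = -17, sum = 58
Change 3: A[1] 25 -> -18, delta = -43, sum = 15
Change 4: A[2] -19 -> -14, delta = 5, sum = 20

Answer: 20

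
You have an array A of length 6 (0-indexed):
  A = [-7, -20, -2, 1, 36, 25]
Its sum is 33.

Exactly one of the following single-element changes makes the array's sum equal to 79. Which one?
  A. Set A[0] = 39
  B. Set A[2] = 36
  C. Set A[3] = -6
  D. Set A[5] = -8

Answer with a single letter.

Answer: A

Derivation:
Option A: A[0] -7->39, delta=46, new_sum=33+(46)=79 <-- matches target
Option B: A[2] -2->36, delta=38, new_sum=33+(38)=71
Option C: A[3] 1->-6, delta=-7, new_sum=33+(-7)=26
Option D: A[5] 25->-8, delta=-33, new_sum=33+(-33)=0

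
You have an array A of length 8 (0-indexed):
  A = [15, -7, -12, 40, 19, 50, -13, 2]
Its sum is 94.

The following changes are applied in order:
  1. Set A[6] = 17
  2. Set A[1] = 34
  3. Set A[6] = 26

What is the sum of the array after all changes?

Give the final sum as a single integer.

Answer: 174

Derivation:
Initial sum: 94
Change 1: A[6] -13 -> 17, delta = 30, sum = 124
Change 2: A[1] -7 -> 34, delta = 41, sum = 165
Change 3: A[6] 17 -> 26, delta = 9, sum = 174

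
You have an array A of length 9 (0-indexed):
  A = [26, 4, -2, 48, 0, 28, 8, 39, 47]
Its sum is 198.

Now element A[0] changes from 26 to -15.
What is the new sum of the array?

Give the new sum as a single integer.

Answer: 157

Derivation:
Old value at index 0: 26
New value at index 0: -15
Delta = -15 - 26 = -41
New sum = old_sum + delta = 198 + (-41) = 157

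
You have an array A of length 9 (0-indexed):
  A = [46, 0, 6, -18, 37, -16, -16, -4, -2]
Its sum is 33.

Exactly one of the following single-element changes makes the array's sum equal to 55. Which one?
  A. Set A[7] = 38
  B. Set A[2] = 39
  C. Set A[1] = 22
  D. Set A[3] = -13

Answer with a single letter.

Answer: C

Derivation:
Option A: A[7] -4->38, delta=42, new_sum=33+(42)=75
Option B: A[2] 6->39, delta=33, new_sum=33+(33)=66
Option C: A[1] 0->22, delta=22, new_sum=33+(22)=55 <-- matches target
Option D: A[3] -18->-13, delta=5, new_sum=33+(5)=38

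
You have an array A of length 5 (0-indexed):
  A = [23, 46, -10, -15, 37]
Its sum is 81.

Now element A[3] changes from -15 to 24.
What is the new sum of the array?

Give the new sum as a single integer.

Old value at index 3: -15
New value at index 3: 24
Delta = 24 - -15 = 39
New sum = old_sum + delta = 81 + (39) = 120

Answer: 120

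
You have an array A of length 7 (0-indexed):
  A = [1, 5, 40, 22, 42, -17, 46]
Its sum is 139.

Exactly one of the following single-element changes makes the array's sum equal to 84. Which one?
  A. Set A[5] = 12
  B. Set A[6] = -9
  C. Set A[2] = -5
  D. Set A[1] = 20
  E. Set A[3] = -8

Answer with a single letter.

Option A: A[5] -17->12, delta=29, new_sum=139+(29)=168
Option B: A[6] 46->-9, delta=-55, new_sum=139+(-55)=84 <-- matches target
Option C: A[2] 40->-5, delta=-45, new_sum=139+(-45)=94
Option D: A[1] 5->20, delta=15, new_sum=139+(15)=154
Option E: A[3] 22->-8, delta=-30, new_sum=139+(-30)=109

Answer: B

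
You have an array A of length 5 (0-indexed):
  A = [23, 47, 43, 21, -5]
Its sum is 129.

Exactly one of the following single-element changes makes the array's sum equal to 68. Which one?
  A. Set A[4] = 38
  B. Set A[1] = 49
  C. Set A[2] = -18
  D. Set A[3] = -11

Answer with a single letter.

Answer: C

Derivation:
Option A: A[4] -5->38, delta=43, new_sum=129+(43)=172
Option B: A[1] 47->49, delta=2, new_sum=129+(2)=131
Option C: A[2] 43->-18, delta=-61, new_sum=129+(-61)=68 <-- matches target
Option D: A[3] 21->-11, delta=-32, new_sum=129+(-32)=97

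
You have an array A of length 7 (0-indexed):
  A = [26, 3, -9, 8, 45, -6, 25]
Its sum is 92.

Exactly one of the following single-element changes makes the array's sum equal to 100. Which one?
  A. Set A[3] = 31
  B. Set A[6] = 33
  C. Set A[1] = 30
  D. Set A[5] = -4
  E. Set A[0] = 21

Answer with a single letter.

Option A: A[3] 8->31, delta=23, new_sum=92+(23)=115
Option B: A[6] 25->33, delta=8, new_sum=92+(8)=100 <-- matches target
Option C: A[1] 3->30, delta=27, new_sum=92+(27)=119
Option D: A[5] -6->-4, delta=2, new_sum=92+(2)=94
Option E: A[0] 26->21, delta=-5, new_sum=92+(-5)=87

Answer: B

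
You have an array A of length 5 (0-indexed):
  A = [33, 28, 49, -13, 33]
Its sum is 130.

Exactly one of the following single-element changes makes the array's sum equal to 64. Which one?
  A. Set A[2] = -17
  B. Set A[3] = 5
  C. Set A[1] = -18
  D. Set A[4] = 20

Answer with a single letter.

Answer: A

Derivation:
Option A: A[2] 49->-17, delta=-66, new_sum=130+(-66)=64 <-- matches target
Option B: A[3] -13->5, delta=18, new_sum=130+(18)=148
Option C: A[1] 28->-18, delta=-46, new_sum=130+(-46)=84
Option D: A[4] 33->20, delta=-13, new_sum=130+(-13)=117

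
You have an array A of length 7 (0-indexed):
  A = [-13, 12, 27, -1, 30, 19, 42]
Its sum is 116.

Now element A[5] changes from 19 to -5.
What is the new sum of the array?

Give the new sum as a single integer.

Old value at index 5: 19
New value at index 5: -5
Delta = -5 - 19 = -24
New sum = old_sum + delta = 116 + (-24) = 92

Answer: 92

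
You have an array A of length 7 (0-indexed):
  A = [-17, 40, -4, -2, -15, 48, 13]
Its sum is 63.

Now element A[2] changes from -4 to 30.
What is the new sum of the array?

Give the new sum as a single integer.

Old value at index 2: -4
New value at index 2: 30
Delta = 30 - -4 = 34
New sum = old_sum + delta = 63 + (34) = 97

Answer: 97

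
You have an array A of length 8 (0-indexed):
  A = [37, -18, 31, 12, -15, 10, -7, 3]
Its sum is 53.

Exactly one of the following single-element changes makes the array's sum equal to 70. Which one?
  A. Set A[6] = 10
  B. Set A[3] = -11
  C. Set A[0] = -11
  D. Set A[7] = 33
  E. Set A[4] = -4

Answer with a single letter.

Answer: A

Derivation:
Option A: A[6] -7->10, delta=17, new_sum=53+(17)=70 <-- matches target
Option B: A[3] 12->-11, delta=-23, new_sum=53+(-23)=30
Option C: A[0] 37->-11, delta=-48, new_sum=53+(-48)=5
Option D: A[7] 3->33, delta=30, new_sum=53+(30)=83
Option E: A[4] -15->-4, delta=11, new_sum=53+(11)=64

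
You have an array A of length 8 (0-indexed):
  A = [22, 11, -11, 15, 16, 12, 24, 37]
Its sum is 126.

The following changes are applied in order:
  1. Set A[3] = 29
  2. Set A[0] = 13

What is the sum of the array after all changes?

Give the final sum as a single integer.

Answer: 131

Derivation:
Initial sum: 126
Change 1: A[3] 15 -> 29, delta = 14, sum = 140
Change 2: A[0] 22 -> 13, delta = -9, sum = 131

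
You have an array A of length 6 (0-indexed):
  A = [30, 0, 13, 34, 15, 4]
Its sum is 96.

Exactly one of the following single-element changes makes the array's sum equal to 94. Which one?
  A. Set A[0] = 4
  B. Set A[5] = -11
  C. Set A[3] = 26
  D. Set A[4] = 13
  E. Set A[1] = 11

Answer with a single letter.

Option A: A[0] 30->4, delta=-26, new_sum=96+(-26)=70
Option B: A[5] 4->-11, delta=-15, new_sum=96+(-15)=81
Option C: A[3] 34->26, delta=-8, new_sum=96+(-8)=88
Option D: A[4] 15->13, delta=-2, new_sum=96+(-2)=94 <-- matches target
Option E: A[1] 0->11, delta=11, new_sum=96+(11)=107

Answer: D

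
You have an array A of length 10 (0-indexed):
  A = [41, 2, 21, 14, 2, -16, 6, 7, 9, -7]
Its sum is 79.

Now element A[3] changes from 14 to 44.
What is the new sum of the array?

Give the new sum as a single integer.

Old value at index 3: 14
New value at index 3: 44
Delta = 44 - 14 = 30
New sum = old_sum + delta = 79 + (30) = 109

Answer: 109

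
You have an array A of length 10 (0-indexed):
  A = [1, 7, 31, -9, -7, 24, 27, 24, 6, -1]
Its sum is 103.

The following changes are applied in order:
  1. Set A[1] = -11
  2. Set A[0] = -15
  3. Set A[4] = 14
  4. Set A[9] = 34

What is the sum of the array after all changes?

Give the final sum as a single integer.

Initial sum: 103
Change 1: A[1] 7 -> -11, delta = -18, sum = 85
Change 2: A[0] 1 -> -15, delta = -16, sum = 69
Change 3: A[4] -7 -> 14, delta = 21, sum = 90
Change 4: A[9] -1 -> 34, delta = 35, sum = 125

Answer: 125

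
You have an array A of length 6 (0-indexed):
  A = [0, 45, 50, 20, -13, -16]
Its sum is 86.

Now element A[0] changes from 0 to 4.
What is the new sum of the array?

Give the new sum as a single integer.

Old value at index 0: 0
New value at index 0: 4
Delta = 4 - 0 = 4
New sum = old_sum + delta = 86 + (4) = 90

Answer: 90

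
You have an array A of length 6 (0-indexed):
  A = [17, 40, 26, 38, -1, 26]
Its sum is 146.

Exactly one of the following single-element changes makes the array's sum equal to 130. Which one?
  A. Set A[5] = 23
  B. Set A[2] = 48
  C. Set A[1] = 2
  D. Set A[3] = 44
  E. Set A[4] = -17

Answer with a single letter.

Option A: A[5] 26->23, delta=-3, new_sum=146+(-3)=143
Option B: A[2] 26->48, delta=22, new_sum=146+(22)=168
Option C: A[1] 40->2, delta=-38, new_sum=146+(-38)=108
Option D: A[3] 38->44, delta=6, new_sum=146+(6)=152
Option E: A[4] -1->-17, delta=-16, new_sum=146+(-16)=130 <-- matches target

Answer: E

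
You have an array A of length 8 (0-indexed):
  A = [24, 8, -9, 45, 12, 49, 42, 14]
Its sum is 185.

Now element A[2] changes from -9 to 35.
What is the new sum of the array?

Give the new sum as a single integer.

Answer: 229

Derivation:
Old value at index 2: -9
New value at index 2: 35
Delta = 35 - -9 = 44
New sum = old_sum + delta = 185 + (44) = 229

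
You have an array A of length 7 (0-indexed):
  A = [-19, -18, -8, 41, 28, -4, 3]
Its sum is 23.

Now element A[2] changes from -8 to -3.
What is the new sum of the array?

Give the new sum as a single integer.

Old value at index 2: -8
New value at index 2: -3
Delta = -3 - -8 = 5
New sum = old_sum + delta = 23 + (5) = 28

Answer: 28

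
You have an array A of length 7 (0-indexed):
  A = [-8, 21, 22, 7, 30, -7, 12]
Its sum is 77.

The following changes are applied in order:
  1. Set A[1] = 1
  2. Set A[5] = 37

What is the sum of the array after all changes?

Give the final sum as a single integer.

Answer: 101

Derivation:
Initial sum: 77
Change 1: A[1] 21 -> 1, delta = -20, sum = 57
Change 2: A[5] -7 -> 37, delta = 44, sum = 101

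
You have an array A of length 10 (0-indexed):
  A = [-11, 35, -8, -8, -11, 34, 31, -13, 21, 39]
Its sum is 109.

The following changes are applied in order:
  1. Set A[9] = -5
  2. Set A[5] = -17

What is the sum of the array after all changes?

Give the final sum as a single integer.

Answer: 14

Derivation:
Initial sum: 109
Change 1: A[9] 39 -> -5, delta = -44, sum = 65
Change 2: A[5] 34 -> -17, delta = -51, sum = 14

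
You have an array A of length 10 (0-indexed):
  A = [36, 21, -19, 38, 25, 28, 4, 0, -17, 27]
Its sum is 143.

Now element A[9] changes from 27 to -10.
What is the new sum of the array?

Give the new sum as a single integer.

Answer: 106

Derivation:
Old value at index 9: 27
New value at index 9: -10
Delta = -10 - 27 = -37
New sum = old_sum + delta = 143 + (-37) = 106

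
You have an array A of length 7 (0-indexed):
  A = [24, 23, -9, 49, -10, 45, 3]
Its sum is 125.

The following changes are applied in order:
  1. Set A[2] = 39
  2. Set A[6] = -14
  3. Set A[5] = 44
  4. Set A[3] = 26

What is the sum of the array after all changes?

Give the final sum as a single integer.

Initial sum: 125
Change 1: A[2] -9 -> 39, delta = 48, sum = 173
Change 2: A[6] 3 -> -14, delta = -17, sum = 156
Change 3: A[5] 45 -> 44, delta = -1, sum = 155
Change 4: A[3] 49 -> 26, delta = -23, sum = 132

Answer: 132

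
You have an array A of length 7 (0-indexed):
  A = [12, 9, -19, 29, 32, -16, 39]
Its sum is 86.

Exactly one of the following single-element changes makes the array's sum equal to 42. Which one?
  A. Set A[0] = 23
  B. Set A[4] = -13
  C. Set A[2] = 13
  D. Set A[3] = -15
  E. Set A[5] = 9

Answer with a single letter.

Option A: A[0] 12->23, delta=11, new_sum=86+(11)=97
Option B: A[4] 32->-13, delta=-45, new_sum=86+(-45)=41
Option C: A[2] -19->13, delta=32, new_sum=86+(32)=118
Option D: A[3] 29->-15, delta=-44, new_sum=86+(-44)=42 <-- matches target
Option E: A[5] -16->9, delta=25, new_sum=86+(25)=111

Answer: D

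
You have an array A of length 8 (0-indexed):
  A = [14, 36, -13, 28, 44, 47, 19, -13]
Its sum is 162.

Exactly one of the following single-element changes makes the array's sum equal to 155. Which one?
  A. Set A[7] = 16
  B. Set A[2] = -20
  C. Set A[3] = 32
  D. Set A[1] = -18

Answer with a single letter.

Option A: A[7] -13->16, delta=29, new_sum=162+(29)=191
Option B: A[2] -13->-20, delta=-7, new_sum=162+(-7)=155 <-- matches target
Option C: A[3] 28->32, delta=4, new_sum=162+(4)=166
Option D: A[1] 36->-18, delta=-54, new_sum=162+(-54)=108

Answer: B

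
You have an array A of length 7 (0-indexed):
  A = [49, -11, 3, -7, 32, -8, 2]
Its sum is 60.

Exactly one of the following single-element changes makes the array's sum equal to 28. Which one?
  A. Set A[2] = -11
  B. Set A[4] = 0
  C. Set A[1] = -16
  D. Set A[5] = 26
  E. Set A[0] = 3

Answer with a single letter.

Option A: A[2] 3->-11, delta=-14, new_sum=60+(-14)=46
Option B: A[4] 32->0, delta=-32, new_sum=60+(-32)=28 <-- matches target
Option C: A[1] -11->-16, delta=-5, new_sum=60+(-5)=55
Option D: A[5] -8->26, delta=34, new_sum=60+(34)=94
Option E: A[0] 49->3, delta=-46, new_sum=60+(-46)=14

Answer: B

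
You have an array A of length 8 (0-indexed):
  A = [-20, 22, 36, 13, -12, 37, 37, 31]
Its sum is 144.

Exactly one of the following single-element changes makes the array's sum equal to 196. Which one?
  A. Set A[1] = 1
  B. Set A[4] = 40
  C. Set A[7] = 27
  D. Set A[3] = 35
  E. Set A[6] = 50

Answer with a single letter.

Option A: A[1] 22->1, delta=-21, new_sum=144+(-21)=123
Option B: A[4] -12->40, delta=52, new_sum=144+(52)=196 <-- matches target
Option C: A[7] 31->27, delta=-4, new_sum=144+(-4)=140
Option D: A[3] 13->35, delta=22, new_sum=144+(22)=166
Option E: A[6] 37->50, delta=13, new_sum=144+(13)=157

Answer: B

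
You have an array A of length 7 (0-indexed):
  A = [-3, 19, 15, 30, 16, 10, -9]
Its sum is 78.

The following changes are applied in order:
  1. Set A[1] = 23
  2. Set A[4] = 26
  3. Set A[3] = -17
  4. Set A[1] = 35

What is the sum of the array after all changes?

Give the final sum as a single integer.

Answer: 57

Derivation:
Initial sum: 78
Change 1: A[1] 19 -> 23, delta = 4, sum = 82
Change 2: A[4] 16 -> 26, delta = 10, sum = 92
Change 3: A[3] 30 -> -17, delta = -47, sum = 45
Change 4: A[1] 23 -> 35, delta = 12, sum = 57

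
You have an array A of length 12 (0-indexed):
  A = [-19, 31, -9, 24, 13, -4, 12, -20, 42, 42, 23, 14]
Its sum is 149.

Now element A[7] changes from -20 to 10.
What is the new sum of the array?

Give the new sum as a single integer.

Old value at index 7: -20
New value at index 7: 10
Delta = 10 - -20 = 30
New sum = old_sum + delta = 149 + (30) = 179

Answer: 179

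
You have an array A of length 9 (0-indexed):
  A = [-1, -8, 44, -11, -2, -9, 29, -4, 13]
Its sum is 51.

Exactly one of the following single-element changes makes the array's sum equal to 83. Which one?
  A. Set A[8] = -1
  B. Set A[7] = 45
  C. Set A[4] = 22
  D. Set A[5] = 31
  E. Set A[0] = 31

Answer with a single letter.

Option A: A[8] 13->-1, delta=-14, new_sum=51+(-14)=37
Option B: A[7] -4->45, delta=49, new_sum=51+(49)=100
Option C: A[4] -2->22, delta=24, new_sum=51+(24)=75
Option D: A[5] -9->31, delta=40, new_sum=51+(40)=91
Option E: A[0] -1->31, delta=32, new_sum=51+(32)=83 <-- matches target

Answer: E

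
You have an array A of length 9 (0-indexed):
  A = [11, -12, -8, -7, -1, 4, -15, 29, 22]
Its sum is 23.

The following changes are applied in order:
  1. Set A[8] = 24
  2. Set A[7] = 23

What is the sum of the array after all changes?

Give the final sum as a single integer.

Answer: 19

Derivation:
Initial sum: 23
Change 1: A[8] 22 -> 24, delta = 2, sum = 25
Change 2: A[7] 29 -> 23, delta = -6, sum = 19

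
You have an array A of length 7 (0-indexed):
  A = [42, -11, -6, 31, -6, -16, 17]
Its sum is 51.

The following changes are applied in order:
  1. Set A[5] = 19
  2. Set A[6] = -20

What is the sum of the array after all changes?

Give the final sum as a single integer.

Initial sum: 51
Change 1: A[5] -16 -> 19, delta = 35, sum = 86
Change 2: A[6] 17 -> -20, delta = -37, sum = 49

Answer: 49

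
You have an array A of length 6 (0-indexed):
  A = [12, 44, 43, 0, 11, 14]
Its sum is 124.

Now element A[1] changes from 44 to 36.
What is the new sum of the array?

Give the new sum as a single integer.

Old value at index 1: 44
New value at index 1: 36
Delta = 36 - 44 = -8
New sum = old_sum + delta = 124 + (-8) = 116

Answer: 116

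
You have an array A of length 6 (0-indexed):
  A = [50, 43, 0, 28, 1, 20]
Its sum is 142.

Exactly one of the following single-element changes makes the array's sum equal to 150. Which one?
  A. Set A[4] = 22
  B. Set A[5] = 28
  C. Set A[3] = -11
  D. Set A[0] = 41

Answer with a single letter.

Answer: B

Derivation:
Option A: A[4] 1->22, delta=21, new_sum=142+(21)=163
Option B: A[5] 20->28, delta=8, new_sum=142+(8)=150 <-- matches target
Option C: A[3] 28->-11, delta=-39, new_sum=142+(-39)=103
Option D: A[0] 50->41, delta=-9, new_sum=142+(-9)=133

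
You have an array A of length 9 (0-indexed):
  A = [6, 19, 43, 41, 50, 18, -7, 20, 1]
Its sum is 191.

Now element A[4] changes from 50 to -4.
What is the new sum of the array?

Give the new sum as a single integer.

Answer: 137

Derivation:
Old value at index 4: 50
New value at index 4: -4
Delta = -4 - 50 = -54
New sum = old_sum + delta = 191 + (-54) = 137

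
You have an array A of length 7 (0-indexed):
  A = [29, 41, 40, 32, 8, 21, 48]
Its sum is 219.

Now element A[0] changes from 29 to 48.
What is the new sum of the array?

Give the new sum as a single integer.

Answer: 238

Derivation:
Old value at index 0: 29
New value at index 0: 48
Delta = 48 - 29 = 19
New sum = old_sum + delta = 219 + (19) = 238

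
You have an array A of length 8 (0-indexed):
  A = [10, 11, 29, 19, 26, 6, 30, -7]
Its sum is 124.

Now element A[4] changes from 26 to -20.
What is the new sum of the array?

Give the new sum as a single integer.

Answer: 78

Derivation:
Old value at index 4: 26
New value at index 4: -20
Delta = -20 - 26 = -46
New sum = old_sum + delta = 124 + (-46) = 78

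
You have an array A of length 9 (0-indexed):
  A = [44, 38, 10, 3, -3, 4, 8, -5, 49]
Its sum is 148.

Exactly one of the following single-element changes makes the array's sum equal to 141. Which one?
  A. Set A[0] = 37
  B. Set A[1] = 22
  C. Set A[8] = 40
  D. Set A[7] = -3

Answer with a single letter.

Answer: A

Derivation:
Option A: A[0] 44->37, delta=-7, new_sum=148+(-7)=141 <-- matches target
Option B: A[1] 38->22, delta=-16, new_sum=148+(-16)=132
Option C: A[8] 49->40, delta=-9, new_sum=148+(-9)=139
Option D: A[7] -5->-3, delta=2, new_sum=148+(2)=150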